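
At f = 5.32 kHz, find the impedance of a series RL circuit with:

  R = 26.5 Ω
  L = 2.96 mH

Step 1 — Angular frequency: ω = 2π·f = 2π·5320 = 3.343e+04 rad/s.
Step 2 — Component impedances:
  R: Z = R = 26.5 Ω
  L: Z = jωL = j·3.343e+04·0.00296 = 0 + j98.94 Ω
Step 3 — Series combination: Z_total = R + L = 26.5 + j98.94 Ω = 102.4∠75.0° Ω.

Z = 26.5 + j98.94 Ω = 102.4∠75.0° Ω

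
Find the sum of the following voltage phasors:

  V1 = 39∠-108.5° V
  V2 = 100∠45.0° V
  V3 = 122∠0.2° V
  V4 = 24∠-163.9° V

Step 1 — Convert each phasor to rectangular form:
  V1 = 39·(cos(-108.5°) + j·sin(-108.5°)) = -12.37 - j36.98 V
  V2 = 100·(cos(45.0°) + j·sin(45.0°)) = 70.71 + j70.71 V
  V3 = 122·(cos(0.2°) + j·sin(0.2°)) = 122 + j0.4259 V
  V4 = 24·(cos(-163.9°) + j·sin(-163.9°)) = -23.06 - j6.656 V
Step 2 — Sum components: V_total = 157.3 + j27.5 V.
Step 3 — Convert to polar: |V_total| = 159.7 V, ∠V_total = 9.9°.

V_total = 159.7∠9.9° V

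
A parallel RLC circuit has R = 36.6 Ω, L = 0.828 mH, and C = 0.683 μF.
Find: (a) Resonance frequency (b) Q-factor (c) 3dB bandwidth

Step 1 — Resonance: ω₀ = 1/√(LC) = 1/√(0.000828·6.83e-07) = 4.205e+04 rad/s.
Step 2 — f₀ = ω₀/(2π) = 6693 Hz.
Step 3 — Parallel Q: Q = R/(ω₀L) = 36.6/(4.205e+04·0.000828) = 1.051.
Step 4 — Bandwidth: Δω = ω₀/Q = 4e+04 rad/s; BW = Δω/(2π) = 6367 Hz.

(a) f₀ = 6693 Hz  (b) Q = 1.051  (c) BW = 6367 Hz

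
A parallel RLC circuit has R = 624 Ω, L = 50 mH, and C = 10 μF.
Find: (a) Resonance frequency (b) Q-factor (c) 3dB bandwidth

Step 1 — Resonance: ω₀ = 1/√(LC) = 1/√(0.05·1e-05) = 1414 rad/s.
Step 2 — f₀ = ω₀/(2π) = 225.1 Hz.
Step 3 — Parallel Q: Q = R/(ω₀L) = 624/(1414·0.05) = 8.825.
Step 4 — Bandwidth: Δω = ω₀/Q = 160.3 rad/s; BW = Δω/(2π) = 25.51 Hz.

(a) f₀ = 225.1 Hz  (b) Q = 8.825  (c) BW = 25.51 Hz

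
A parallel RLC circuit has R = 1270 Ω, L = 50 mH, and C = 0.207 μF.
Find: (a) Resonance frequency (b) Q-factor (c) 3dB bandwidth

Step 1 — Resonance: ω₀ = 1/√(LC) = 1/√(0.05·2.07e-07) = 9829 rad/s.
Step 2 — f₀ = ω₀/(2π) = 1564 Hz.
Step 3 — Parallel Q: Q = R/(ω₀L) = 1270/(9829·0.05) = 2.584.
Step 4 — Bandwidth: Δω = ω₀/Q = 3804 rad/s; BW = Δω/(2π) = 605.4 Hz.

(a) f₀ = 1564 Hz  (b) Q = 2.584  (c) BW = 605.4 Hz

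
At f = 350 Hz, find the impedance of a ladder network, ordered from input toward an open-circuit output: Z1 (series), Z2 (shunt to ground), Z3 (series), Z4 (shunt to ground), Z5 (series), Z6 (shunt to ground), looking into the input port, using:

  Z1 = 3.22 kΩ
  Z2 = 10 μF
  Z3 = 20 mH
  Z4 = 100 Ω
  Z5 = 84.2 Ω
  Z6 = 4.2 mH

Step 1 — Angular frequency: ω = 2π·f = 2π·350 = 2199 rad/s.
Step 2 — Component impedances:
  Z1: Z = R = 3220 Ω
  Z2: Z = 1/(jωC) = -j/(ω·C) = 0 - j45.47 Ω
  Z3: Z = jωL = j·2199·0.02 = 0 + j43.98 Ω
  Z4: Z = R = 100 Ω
  Z5: Z = R = 84.2 Ω
  Z6: Z = jωL = j·2199·0.0042 = 0 + j9.236 Ω
Step 3 — Ladder network (open output): work backward from the far end, alternating series and parallel combinations. Z_in = 3265 - j46.68 Ω = 3265∠-0.8° Ω.

Z = 3265 - j46.68 Ω = 3265∠-0.8° Ω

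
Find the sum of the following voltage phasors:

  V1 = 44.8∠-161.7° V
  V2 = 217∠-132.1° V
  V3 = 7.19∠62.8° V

Step 1 — Convert each phasor to rectangular form:
  V1 = 44.8·(cos(-161.7°) + j·sin(-161.7°)) = -42.53 - j14.07 V
  V2 = 217·(cos(-132.1°) + j·sin(-132.1°)) = -145.5 - j161 V
  V3 = 7.19·(cos(62.8°) + j·sin(62.8°)) = 3.287 + j6.395 V
Step 2 — Sum components: V_total = -184.7 - j168.7 V.
Step 3 — Convert to polar: |V_total| = 250.2 V, ∠V_total = -137.6°.

V_total = 250.2∠-137.6° V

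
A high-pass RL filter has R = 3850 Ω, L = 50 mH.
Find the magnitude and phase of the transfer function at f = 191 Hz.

Step 1 — Angular frequency: ω = 2π·191 = 1200 rad/s.
Step 2 — Transfer function: H(jω) = jωL/(R + jωL).
Step 3 — Numerator jωL = j·60; denominator R + jωL = 3850 + j60.
Step 4 — H = 0.0002429 + j0.01558.
Step 5 — Magnitude: |H| = 0.01558 (-36.1 dB); phase: φ = 89.1°.

|H| = 0.01558 (-36.1 dB), φ = 89.1°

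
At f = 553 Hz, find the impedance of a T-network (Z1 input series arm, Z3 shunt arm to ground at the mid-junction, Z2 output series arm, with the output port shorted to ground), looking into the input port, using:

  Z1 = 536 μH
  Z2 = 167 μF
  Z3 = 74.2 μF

Step 1 — Angular frequency: ω = 2π·f = 2π·553 = 3475 rad/s.
Step 2 — Component impedances:
  Z1: Z = jωL = j·3475·0.000536 = 0 + j1.862 Ω
  Z2: Z = 1/(jωC) = -j/(ω·C) = 0 - j1.723 Ω
  Z3: Z = 1/(jωC) = -j/(ω·C) = 0 - j3.879 Ω
Step 3 — With the output port shorted to ground, the output series arm Z2 runs from the junction to ground; the shunt arm Z3 also runs from the junction to ground. They appear in parallel: Z3 || Z2 = 0 - j1.193 Ω.
Step 4 — Series with input arm Z1: Z_in = Z1 + (Z3 || Z2) = 0 + j0.6692 Ω = 0.6692∠90.0° Ω.

Z = 0 + j0.6692 Ω = 0.6692∠90.0° Ω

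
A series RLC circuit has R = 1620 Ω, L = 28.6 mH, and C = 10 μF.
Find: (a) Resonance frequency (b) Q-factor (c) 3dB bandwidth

Step 1 — Resonance: ω₀ = 1/√(LC) = 1/√(0.0286·1e-05) = 1870 rad/s.
Step 2 — f₀ = ω₀/(2π) = 297.6 Hz.
Step 3 — Series Q: Q = ω₀L/R = 1870·0.0286/1620 = 0.03301.
Step 4 — Bandwidth: Δω = ω₀/Q = 5.664e+04 rad/s; BW = Δω/(2π) = 9015 Hz.

(a) f₀ = 297.6 Hz  (b) Q = 0.03301  (c) BW = 9015 Hz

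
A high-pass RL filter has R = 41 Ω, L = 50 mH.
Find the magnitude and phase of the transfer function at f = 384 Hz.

Step 1 — Angular frequency: ω = 2π·384 = 2413 rad/s.
Step 2 — Transfer function: H(jω) = jωL/(R + jωL).
Step 3 — Numerator jωL = j·120.6; denominator R + jωL = 41 + j120.6.
Step 4 — H = 0.8965 + j0.3047.
Step 5 — Magnitude: |H| = 0.9468 (-0.5 dB); phase: φ = 18.8°.

|H| = 0.9468 (-0.5 dB), φ = 18.8°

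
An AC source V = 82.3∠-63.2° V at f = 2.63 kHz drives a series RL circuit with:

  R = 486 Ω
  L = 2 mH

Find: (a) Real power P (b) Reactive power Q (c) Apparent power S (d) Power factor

Step 1 — Angular frequency: ω = 2π·f = 2π·2630 = 1.652e+04 rad/s.
Step 2 — Component impedances:
  R: Z = R = 486 Ω
  L: Z = jωL = j·1.652e+04·0.002 = 0 + j33.05 Ω
Step 3 — Series combination: Z_total = R + L = 486 + j33.05 Ω = 487.1∠3.9° Ω.
Step 4 — Source phasor: V = 82.3∠-63.2° V = 37.11 - j73.46 V.
Step 5 — Current: I = V / Z = 0.06577 - j0.1556 A = 0.169∠-67.1° A.
Step 6 — Complex power: S = V·I* = 13.87 + j0.9434 VA.
Step 7 — Real power: P = Re(S) = 13.87 W.
Step 8 — Reactive power: Q = Im(S) = 0.9434 VAR.
Step 9 — Apparent power: |S| = 13.9 VA.
Step 10 — Power factor: PF = P/|S| = 0.9977 (lagging).

(a) P = 13.87 W  (b) Q = 0.9434 VAR  (c) S = 13.9 VA  (d) PF = 0.9977 (lagging)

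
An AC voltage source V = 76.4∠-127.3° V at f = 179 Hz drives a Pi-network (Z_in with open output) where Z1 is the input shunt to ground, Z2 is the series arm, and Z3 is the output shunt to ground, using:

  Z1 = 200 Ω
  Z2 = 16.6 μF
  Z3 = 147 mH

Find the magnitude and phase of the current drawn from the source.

Step 1 — Angular frequency: ω = 2π·f = 2π·179 = 1125 rad/s.
Step 2 — Component impedances:
  Z1: Z = R = 200 Ω
  Z2: Z = 1/(jωC) = -j/(ω·C) = 0 - j53.56 Ω
  Z3: Z = jωL = j·1125·0.147 = 0 + j165.3 Ω
Step 3 — With open output, the series arm Z2 and the output shunt Z3 appear in series to ground: Z2 + Z3 = 0 + j111.8 Ω.
Step 4 — Parallel with input shunt Z1: Z_in = Z1 || (Z2 + Z3) = 47.6 + j85.17 Ω = 97.57∠60.8° Ω.
Step 5 — Source phasor: V = 76.4∠-127.3° V = -46.3 - j60.77 V.
Step 6 — Ohm's law: I = V / Z_total = (-46.3 - j60.77) / (47.6 + j85.17) = -0.7752 + j0.1104 A.
Step 7 — Convert to polar: |I| = 0.7831 A, ∠I = 171.9°.

I = 0.7831∠171.9° A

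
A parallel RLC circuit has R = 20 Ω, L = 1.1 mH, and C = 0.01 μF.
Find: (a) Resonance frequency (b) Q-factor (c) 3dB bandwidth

Step 1 — Resonance: ω₀ = 1/√(LC) = 1/√(0.0011·1e-08) = 3.015e+05 rad/s.
Step 2 — f₀ = ω₀/(2π) = 4.799e+04 Hz.
Step 3 — Parallel Q: Q = R/(ω₀L) = 20/(3.015e+05·0.0011) = 0.0603.
Step 4 — Bandwidth: Δω = ω₀/Q = 5e+06 rad/s; BW = Δω/(2π) = 7.958e+05 Hz.

(a) f₀ = 4.799e+04 Hz  (b) Q = 0.0603  (c) BW = 7.958e+05 Hz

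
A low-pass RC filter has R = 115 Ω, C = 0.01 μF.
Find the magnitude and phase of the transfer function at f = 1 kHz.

Step 1 — Angular frequency: ω = 2π·1000 = 6283 rad/s.
Step 2 — Transfer function: H(jω) = 1/(1 + jωRC).
Step 3 — Denominator: 1 + jωRC = 1 + j·6283·115·1e-08 = 1 + j0.007226.
Step 4 — H = 0.9999 - j0.007225.
Step 5 — Magnitude: |H| = 1 (-0.0 dB); phase: φ = -0.4°.

|H| = 1 (-0.0 dB), φ = -0.4°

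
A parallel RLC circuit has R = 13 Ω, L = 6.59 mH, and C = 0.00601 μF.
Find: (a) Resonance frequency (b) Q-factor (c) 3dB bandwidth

Step 1 — Resonance: ω₀ = 1/√(LC) = 1/√(0.00659·6.01e-09) = 1.589e+05 rad/s.
Step 2 — f₀ = ω₀/(2π) = 2.529e+04 Hz.
Step 3 — Parallel Q: Q = R/(ω₀L) = 13/(1.589e+05·0.00659) = 0.01241.
Step 4 — Bandwidth: Δω = ω₀/Q = 1.28e+07 rad/s; BW = Δω/(2π) = 2.037e+06 Hz.

(a) f₀ = 2.529e+04 Hz  (b) Q = 0.01241  (c) BW = 2.037e+06 Hz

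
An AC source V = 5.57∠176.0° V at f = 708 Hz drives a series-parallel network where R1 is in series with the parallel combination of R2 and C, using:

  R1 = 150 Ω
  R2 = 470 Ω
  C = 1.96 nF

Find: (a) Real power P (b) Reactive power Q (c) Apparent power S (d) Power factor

Step 1 — Angular frequency: ω = 2π·f = 2π·708 = 4448 rad/s.
Step 2 — Component impedances:
  R1: Z = R = 150 Ω
  R2: Z = R = 470 Ω
  C: Z = 1/(jωC) = -j/(ω·C) = 0 - j1.147e+05 Ω
Step 3 — Parallel branch: R2 || C = 1/(1/R2 + 1/C) = 470 - j1.926 Ω.
Step 4 — Series with R1: Z_total = R1 + (R2 || C) = 620 - j1.926 Ω = 620∠-0.2° Ω.
Step 5 — Source phasor: V = 5.57∠176.0° V = -5.556 + j0.3885 V.
Step 6 — Current: I = V / Z = -0.008964 + j0.0005988 A = 0.008984∠176.2° A.
Step 7 — Complex power: S = V·I* = 0.05004 - j0.0001555 VA.
Step 8 — Real power: P = Re(S) = 0.05004 W.
Step 9 — Reactive power: Q = Im(S) = -0.0001555 VAR.
Step 10 — Apparent power: |S| = 0.05004 VA.
Step 11 — Power factor: PF = P/|S| = 1 (leading).

(a) P = 0.05004 W  (b) Q = -0.0001555 VAR  (c) S = 0.05004 VA  (d) PF = 1 (leading)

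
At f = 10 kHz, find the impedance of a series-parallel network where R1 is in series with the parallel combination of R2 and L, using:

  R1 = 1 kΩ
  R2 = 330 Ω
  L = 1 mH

Step 1 — Angular frequency: ω = 2π·f = 2π·1e+04 = 6.283e+04 rad/s.
Step 2 — Component impedances:
  R1: Z = R = 1000 Ω
  R2: Z = R = 330 Ω
  L: Z = jωL = j·6.283e+04·0.001 = 0 + j62.83 Ω
Step 3 — Parallel branch: R2 || L = 1/(1/R2 + 1/L) = 11.54 + j60.63 Ω.
Step 4 — Series with R1: Z_total = R1 + (R2 || L) = 1012 + j60.63 Ω = 1013∠3.4° Ω.

Z = 1012 + j60.63 Ω = 1013∠3.4° Ω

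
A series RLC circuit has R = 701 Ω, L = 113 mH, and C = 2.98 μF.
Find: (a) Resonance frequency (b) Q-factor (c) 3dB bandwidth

Step 1 — Resonance: ω₀ = 1/√(LC) = 1/√(0.113·2.98e-06) = 1723 rad/s.
Step 2 — f₀ = ω₀/(2π) = 274.3 Hz.
Step 3 — Series Q: Q = ω₀L/R = 1723·0.113/701 = 0.2778.
Step 4 — Bandwidth: Δω = ω₀/Q = 6204 rad/s; BW = Δω/(2π) = 987.3 Hz.

(a) f₀ = 274.3 Hz  (b) Q = 0.2778  (c) BW = 987.3 Hz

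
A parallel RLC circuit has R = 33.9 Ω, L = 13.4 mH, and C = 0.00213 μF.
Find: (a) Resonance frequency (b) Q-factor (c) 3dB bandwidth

Step 1 — Resonance: ω₀ = 1/√(LC) = 1/√(0.0134·2.13e-09) = 1.872e+05 rad/s.
Step 2 — f₀ = ω₀/(2π) = 2.979e+04 Hz.
Step 3 — Parallel Q: Q = R/(ω₀L) = 33.9/(1.872e+05·0.0134) = 0.01352.
Step 4 — Bandwidth: Δω = ω₀/Q = 1.385e+07 rad/s; BW = Δω/(2π) = 2.204e+06 Hz.

(a) f₀ = 2.979e+04 Hz  (b) Q = 0.01352  (c) BW = 2.204e+06 Hz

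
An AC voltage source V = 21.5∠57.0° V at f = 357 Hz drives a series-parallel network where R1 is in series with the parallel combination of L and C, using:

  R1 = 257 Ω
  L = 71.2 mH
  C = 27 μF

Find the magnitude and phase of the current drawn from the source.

Step 1 — Angular frequency: ω = 2π·f = 2π·357 = 2243 rad/s.
Step 2 — Component impedances:
  R1: Z = R = 257 Ω
  L: Z = jωL = j·2243·0.0712 = 0 + j159.7 Ω
  C: Z = 1/(jωC) = -j/(ω·C) = 0 - j16.51 Ω
Step 3 — Parallel branch: L || C = 1/(1/L + 1/C) = 0 - j18.42 Ω.
Step 4 — Series with R1: Z_total = R1 + (L || C) = 257 - j18.42 Ω = 257.7∠-4.1° Ω.
Step 5 — Source phasor: V = 21.5∠57.0° V = 11.71 + j18.03 V.
Step 6 — Ohm's law: I = V / Z_total = (11.71 + j18.03) / (257 - j18.42) = 0.04033 + j0.07305 A.
Step 7 — Convert to polar: |I| = 0.08344 A, ∠I = 61.1°.

I = 0.08344∠61.1° A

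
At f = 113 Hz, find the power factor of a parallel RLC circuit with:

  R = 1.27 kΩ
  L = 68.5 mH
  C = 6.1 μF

Step 1 — Angular frequency: ω = 2π·f = 2π·113 = 710 rad/s.
Step 2 — Component impedances:
  R: Z = R = 1270 Ω
  L: Z = jωL = j·710·0.0685 = 0 + j48.63 Ω
  C: Z = 1/(jωC) = -j/(ω·C) = 0 - j230.9 Ω
Step 3 — Parallel combination: 1/Z_total = 1/R + 1/L + 1/C; Z_total = 2.982 + j61.47 Ω = 61.54∠87.2° Ω.
Step 4 — Power factor: PF = cos(φ) = Re(Z)/|Z| = 2.982/61.54 = 0.04846.
Step 5 — Type: Im(Z) = 61.47 ⇒ lagging (phase φ = 87.2°).

PF = 0.04846 (lagging, φ = 87.2°)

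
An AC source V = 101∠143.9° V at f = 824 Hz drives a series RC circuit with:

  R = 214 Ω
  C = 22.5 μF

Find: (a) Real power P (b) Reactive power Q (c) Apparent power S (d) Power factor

Step 1 — Angular frequency: ω = 2π·f = 2π·824 = 5177 rad/s.
Step 2 — Component impedances:
  R: Z = R = 214 Ω
  C: Z = 1/(jωC) = -j/(ω·C) = 0 - j8.584 Ω
Step 3 — Series combination: Z_total = R + C = 214 - j8.584 Ω = 214.2∠-2.3° Ω.
Step 4 — Source phasor: V = 101∠143.9° V = -81.61 + j59.51 V.
Step 5 — Current: I = V / Z = -0.3919 + j0.2624 A = 0.4716∠146.2° A.
Step 6 — Complex power: S = V·I* = 47.59 - j1.909 VA.
Step 7 — Real power: P = Re(S) = 47.59 W.
Step 8 — Reactive power: Q = Im(S) = -1.909 VAR.
Step 9 — Apparent power: |S| = 47.63 VA.
Step 10 — Power factor: PF = P/|S| = 0.9992 (leading).

(a) P = 47.59 W  (b) Q = -1.909 VAR  (c) S = 47.63 VA  (d) PF = 0.9992 (leading)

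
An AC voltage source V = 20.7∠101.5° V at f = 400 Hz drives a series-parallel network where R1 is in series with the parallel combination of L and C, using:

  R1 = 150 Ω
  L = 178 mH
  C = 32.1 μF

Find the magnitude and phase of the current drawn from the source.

Step 1 — Angular frequency: ω = 2π·f = 2π·400 = 2513 rad/s.
Step 2 — Component impedances:
  R1: Z = R = 150 Ω
  L: Z = jωL = j·2513·0.178 = 0 + j447.4 Ω
  C: Z = 1/(jωC) = -j/(ω·C) = 0 - j12.4 Ω
Step 3 — Parallel branch: L || C = 1/(1/L + 1/C) = 0 - j12.75 Ω.
Step 4 — Series with R1: Z_total = R1 + (L || C) = 150 - j12.75 Ω = 150.5∠-4.9° Ω.
Step 5 — Source phasor: V = 20.7∠101.5° V = -4.127 + j20.28 V.
Step 6 — Ohm's law: I = V / Z_total = (-4.127 + j20.28) / (150 - j12.75) = -0.03873 + j0.1319 A.
Step 7 — Convert to polar: |I| = 0.1375 A, ∠I = 106.4°.

I = 0.1375∠106.4° A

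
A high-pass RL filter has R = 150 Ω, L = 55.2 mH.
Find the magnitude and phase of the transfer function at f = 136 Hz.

Step 1 — Angular frequency: ω = 2π·136 = 854.5 rad/s.
Step 2 — Transfer function: H(jω) = jωL/(R + jωL).
Step 3 — Numerator jωL = j·47.17; denominator R + jωL = 150 + j47.17.
Step 4 — H = 0.08999 + j0.2862.
Step 5 — Magnitude: |H| = 0.3 (-10.5 dB); phase: φ = 72.5°.

|H| = 0.3 (-10.5 dB), φ = 72.5°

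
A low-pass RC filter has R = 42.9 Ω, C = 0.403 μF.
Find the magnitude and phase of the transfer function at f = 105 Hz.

Step 1 — Angular frequency: ω = 2π·105 = 659.7 rad/s.
Step 2 — Transfer function: H(jω) = 1/(1 + jωRC).
Step 3 — Denominator: 1 + jωRC = 1 + j·659.7·42.9·4.03e-07 = 1 + j0.01141.
Step 4 — H = 0.9999 - j0.0114.
Step 5 — Magnitude: |H| = 0.9999 (-0.0 dB); phase: φ = -0.7°.

|H| = 0.9999 (-0.0 dB), φ = -0.7°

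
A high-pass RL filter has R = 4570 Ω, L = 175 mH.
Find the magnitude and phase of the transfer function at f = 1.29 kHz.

Step 1 — Angular frequency: ω = 2π·1290 = 8105 rad/s.
Step 2 — Transfer function: H(jω) = jωL/(R + jωL).
Step 3 — Numerator jωL = j·1418; denominator R + jωL = 4570 + j1418.
Step 4 — H = 0.08787 + j0.2831.
Step 5 — Magnitude: |H| = 0.2964 (-10.6 dB); phase: φ = 72.8°.

|H| = 0.2964 (-10.6 dB), φ = 72.8°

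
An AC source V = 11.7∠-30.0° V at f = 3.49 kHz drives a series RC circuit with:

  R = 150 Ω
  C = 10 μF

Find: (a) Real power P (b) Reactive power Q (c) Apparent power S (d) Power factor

Step 1 — Angular frequency: ω = 2π·f = 2π·3490 = 2.193e+04 rad/s.
Step 2 — Component impedances:
  R: Z = R = 150 Ω
  C: Z = 1/(jωC) = -j/(ω·C) = 0 - j4.56 Ω
Step 3 — Series combination: Z_total = R + C = 150 - j4.56 Ω = 150.1∠-1.7° Ω.
Step 4 — Source phasor: V = 11.7∠-30.0° V = 10.13 - j5.85 V.
Step 5 — Current: I = V / Z = 0.06867 - j0.03691 A = 0.07796∠-28.3° A.
Step 6 — Complex power: S = V·I* = 0.9118 - j0.02772 VA.
Step 7 — Real power: P = Re(S) = 0.9118 W.
Step 8 — Reactive power: Q = Im(S) = -0.02772 VAR.
Step 9 — Apparent power: |S| = 0.9122 VA.
Step 10 — Power factor: PF = P/|S| = 0.9995 (leading).

(a) P = 0.9118 W  (b) Q = -0.02772 VAR  (c) S = 0.9122 VA  (d) PF = 0.9995 (leading)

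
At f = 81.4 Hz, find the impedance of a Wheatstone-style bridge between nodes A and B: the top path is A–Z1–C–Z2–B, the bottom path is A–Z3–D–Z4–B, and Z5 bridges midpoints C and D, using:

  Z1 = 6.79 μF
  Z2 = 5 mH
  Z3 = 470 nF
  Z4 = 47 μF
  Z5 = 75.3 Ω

Step 1 — Angular frequency: ω = 2π·f = 2π·81.4 = 511.5 rad/s.
Step 2 — Component impedances:
  Z1: Z = 1/(jωC) = -j/(ω·C) = 0 - j288 Ω
  Z2: Z = jωL = j·511.5·0.005 = 0 + j2.557 Ω
  Z3: Z = 1/(jωC) = -j/(ω·C) = 0 - j4160 Ω
  Z4: Z = 1/(jωC) = -j/(ω·C) = 0 - j41.6 Ω
  Z5: Z = R = 75.3 Ω
Step 3 — Bridge requires nodal analysis (the Z5 bridge couples midpoints C and D, so the two paths cannot be reduced to a simple series/parallel combination). Setting node B to ground and injecting 1 A at node A, the 3-node admittance system at A, C, D solves to V_A = Z_AB = 0.2669 - j267.1 Ω = 267.1∠-89.9° Ω.

Z = 0.2669 - j267.1 Ω = 267.1∠-89.9° Ω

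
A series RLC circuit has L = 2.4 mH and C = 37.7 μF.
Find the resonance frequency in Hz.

Step 1 — Resonance condition Im(Z)=0 gives ω₀ = 1/√(LC).
Step 2 — ω₀ = 1/√(0.0024·3.77e-05) = 3324 rad/s.
Step 3 — f₀ = ω₀/(2π) = 529.1 Hz.

f₀ = 529.1 Hz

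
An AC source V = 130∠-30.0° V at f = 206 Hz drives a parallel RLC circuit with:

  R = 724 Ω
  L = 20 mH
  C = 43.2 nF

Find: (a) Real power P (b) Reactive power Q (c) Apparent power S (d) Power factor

Step 1 — Angular frequency: ω = 2π·f = 2π·206 = 1294 rad/s.
Step 2 — Component impedances:
  R: Z = R = 724 Ω
  L: Z = jωL = j·1294·0.02 = 0 + j25.89 Ω
  C: Z = 1/(jωC) = -j/(ω·C) = 0 - j1.788e+04 Ω
Step 3 — Parallel combination: 1/Z_total = 1/R + 1/L + 1/C; Z_total = 0.9271 + j25.89 Ω = 25.91∠87.9° Ω.
Step 4 — Source phasor: V = 130∠-30.0° V = 112.6 - j65 V.
Step 5 — Current: I = V / Z = -2.352 - j4.433 A = 5.018∠-117.9° A.
Step 6 — Complex power: S = V·I* = 23.34 + j651.9 VA.
Step 7 — Real power: P = Re(S) = 23.34 W.
Step 8 — Reactive power: Q = Im(S) = 651.9 VAR.
Step 9 — Apparent power: |S| = 652.3 VA.
Step 10 — Power factor: PF = P/|S| = 0.03578 (lagging).

(a) P = 23.34 W  (b) Q = 651.9 VAR  (c) S = 652.3 VA  (d) PF = 0.03578 (lagging)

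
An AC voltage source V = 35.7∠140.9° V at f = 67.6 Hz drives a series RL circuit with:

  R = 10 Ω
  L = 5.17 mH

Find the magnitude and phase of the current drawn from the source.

Step 1 — Angular frequency: ω = 2π·f = 2π·67.6 = 424.7 rad/s.
Step 2 — Component impedances:
  R: Z = R = 10 Ω
  L: Z = jωL = j·424.7·0.00517 = 0 + j2.196 Ω
Step 3 — Series combination: Z_total = R + L = 10 + j2.196 Ω = 10.24∠12.4° Ω.
Step 4 — Source phasor: V = 35.7∠140.9° V = -27.7 + j22.52 V.
Step 5 — Ohm's law: I = V / Z_total = (-27.7 + j22.52) / (10 + j2.196) = -2.171 + j2.728 A.
Step 6 — Convert to polar: |I| = 3.487 A, ∠I = 128.5°.

I = 3.487∠128.5° A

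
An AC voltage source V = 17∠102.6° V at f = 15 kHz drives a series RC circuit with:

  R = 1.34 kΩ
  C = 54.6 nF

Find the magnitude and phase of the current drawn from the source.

Step 1 — Angular frequency: ω = 2π·f = 2π·1.5e+04 = 9.425e+04 rad/s.
Step 2 — Component impedances:
  R: Z = R = 1340 Ω
  C: Z = 1/(jωC) = -j/(ω·C) = 0 - j194.3 Ω
Step 3 — Series combination: Z_total = R + C = 1340 - j194.3 Ω = 1354∠-8.3° Ω.
Step 4 — Source phasor: V = 17∠102.6° V = -3.708 + j16.59 V.
Step 5 — Ohm's law: I = V / Z_total = (-3.708 + j16.59) / (1340 - j194.3) = -0.004469 + j0.01173 A.
Step 6 — Convert to polar: |I| = 0.01256 A, ∠I = 110.9°.

I = 0.01256∠110.9° A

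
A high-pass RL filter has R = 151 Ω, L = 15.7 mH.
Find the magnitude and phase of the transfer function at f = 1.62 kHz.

Step 1 — Angular frequency: ω = 2π·1620 = 1.018e+04 rad/s.
Step 2 — Transfer function: H(jω) = jωL/(R + jωL).
Step 3 — Numerator jωL = j·159.8; denominator R + jωL = 151 + j159.8.
Step 4 — H = 0.5283 + j0.4992.
Step 5 — Magnitude: |H| = 0.7269 (-2.8 dB); phase: φ = 43.4°.

|H| = 0.7269 (-2.8 dB), φ = 43.4°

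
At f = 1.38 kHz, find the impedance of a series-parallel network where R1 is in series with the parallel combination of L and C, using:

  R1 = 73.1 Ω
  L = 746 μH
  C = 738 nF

Step 1 — Angular frequency: ω = 2π·f = 2π·1380 = 8671 rad/s.
Step 2 — Component impedances:
  R1: Z = R = 73.1 Ω
  L: Z = jωL = j·8671·0.000746 = 0 + j6.468 Ω
  C: Z = 1/(jωC) = -j/(ω·C) = 0 - j156.3 Ω
Step 3 — Parallel branch: L || C = 1/(1/L + 1/C) = 0 + j6.748 Ω.
Step 4 — Series with R1: Z_total = R1 + (L || C) = 73.1 + j6.748 Ω = 73.41∠5.3° Ω.

Z = 73.1 + j6.748 Ω = 73.41∠5.3° Ω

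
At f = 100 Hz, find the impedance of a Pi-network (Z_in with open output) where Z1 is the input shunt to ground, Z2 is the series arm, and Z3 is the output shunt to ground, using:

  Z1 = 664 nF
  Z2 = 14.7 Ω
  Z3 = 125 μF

Step 1 — Angular frequency: ω = 2π·f = 2π·100 = 628.3 rad/s.
Step 2 — Component impedances:
  Z1: Z = 1/(jωC) = -j/(ω·C) = 0 - j2397 Ω
  Z2: Z = R = 14.7 Ω
  Z3: Z = 1/(jωC) = -j/(ω·C) = 0 - j12.73 Ω
Step 3 — With open output, the series arm Z2 and the output shunt Z3 appear in series to ground: Z2 + Z3 = 14.7 - j12.73 Ω.
Step 4 — Parallel with input shunt Z1: Z_in = Z1 || (Z2 + Z3) = 14.54 - j12.75 Ω = 19.34∠-41.2° Ω.

Z = 14.54 - j12.75 Ω = 19.34∠-41.2° Ω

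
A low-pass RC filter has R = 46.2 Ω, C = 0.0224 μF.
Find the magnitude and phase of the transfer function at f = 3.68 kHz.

Step 1 — Angular frequency: ω = 2π·3680 = 2.312e+04 rad/s.
Step 2 — Transfer function: H(jω) = 1/(1 + jωRC).
Step 3 — Denominator: 1 + jωRC = 1 + j·2.312e+04·46.2·2.24e-08 = 1 + j0.02393.
Step 4 — H = 0.9994 - j0.02391.
Step 5 — Magnitude: |H| = 0.9997 (-0.0 dB); phase: φ = -1.4°.

|H| = 0.9997 (-0.0 dB), φ = -1.4°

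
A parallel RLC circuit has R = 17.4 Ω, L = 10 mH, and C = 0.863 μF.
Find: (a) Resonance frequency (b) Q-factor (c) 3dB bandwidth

Step 1 — Resonance: ω₀ = 1/√(LC) = 1/√(0.01·8.63e-07) = 1.076e+04 rad/s.
Step 2 — f₀ = ω₀/(2π) = 1713 Hz.
Step 3 — Parallel Q: Q = R/(ω₀L) = 17.4/(1.076e+04·0.01) = 0.1616.
Step 4 — Bandwidth: Δω = ω₀/Q = 6.659e+04 rad/s; BW = Δω/(2π) = 1.06e+04 Hz.

(a) f₀ = 1713 Hz  (b) Q = 0.1616  (c) BW = 1.06e+04 Hz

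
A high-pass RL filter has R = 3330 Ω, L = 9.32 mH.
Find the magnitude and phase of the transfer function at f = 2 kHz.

Step 1 — Angular frequency: ω = 2π·2000 = 1.257e+04 rad/s.
Step 2 — Transfer function: H(jω) = jωL/(R + jωL).
Step 3 — Numerator jωL = j·117.1; denominator R + jωL = 3330 + j117.1.
Step 4 — H = 0.001235 + j0.03513.
Step 5 — Magnitude: |H| = 0.03515 (-29.1 dB); phase: φ = 88.0°.

|H| = 0.03515 (-29.1 dB), φ = 88.0°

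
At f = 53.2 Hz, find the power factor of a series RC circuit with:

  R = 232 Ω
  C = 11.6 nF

Step 1 — Angular frequency: ω = 2π·f = 2π·53.2 = 334.3 rad/s.
Step 2 — Component impedances:
  R: Z = R = 232 Ω
  C: Z = 1/(jωC) = -j/(ω·C) = 0 - j2.579e+05 Ω
Step 3 — Series combination: Z_total = R + C = 232 - j2.579e+05 Ω = 2.579e+05∠-89.9° Ω.
Step 4 — Power factor: PF = cos(φ) = Re(Z)/|Z| = 232/2.579e+05 = 0.0008996.
Step 5 — Type: Im(Z) = -2.579e+05 ⇒ leading (phase φ = -89.9°).

PF = 0.0008996 (leading, φ = -89.9°)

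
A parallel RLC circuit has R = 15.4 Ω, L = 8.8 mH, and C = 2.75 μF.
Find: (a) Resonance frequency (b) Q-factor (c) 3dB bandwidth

Step 1 — Resonance: ω₀ = 1/√(LC) = 1/√(0.0088·2.75e-06) = 6428 rad/s.
Step 2 — f₀ = ω₀/(2π) = 1023 Hz.
Step 3 — Parallel Q: Q = R/(ω₀L) = 15.4/(6428·0.0088) = 0.2722.
Step 4 — Bandwidth: Δω = ω₀/Q = 2.361e+04 rad/s; BW = Δω/(2π) = 3758 Hz.

(a) f₀ = 1023 Hz  (b) Q = 0.2722  (c) BW = 3758 Hz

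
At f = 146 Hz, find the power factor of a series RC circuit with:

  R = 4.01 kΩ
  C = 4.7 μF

Step 1 — Angular frequency: ω = 2π·f = 2π·146 = 917.3 rad/s.
Step 2 — Component impedances:
  R: Z = R = 4010 Ω
  C: Z = 1/(jωC) = -j/(ω·C) = 0 - j231.9 Ω
Step 3 — Series combination: Z_total = R + C = 4010 - j231.9 Ω = 4017∠-3.3° Ω.
Step 4 — Power factor: PF = cos(φ) = Re(Z)/|Z| = 4010/4017 = 0.9983.
Step 5 — Type: Im(Z) = -231.9 ⇒ leading (phase φ = -3.3°).

PF = 0.9983 (leading, φ = -3.3°)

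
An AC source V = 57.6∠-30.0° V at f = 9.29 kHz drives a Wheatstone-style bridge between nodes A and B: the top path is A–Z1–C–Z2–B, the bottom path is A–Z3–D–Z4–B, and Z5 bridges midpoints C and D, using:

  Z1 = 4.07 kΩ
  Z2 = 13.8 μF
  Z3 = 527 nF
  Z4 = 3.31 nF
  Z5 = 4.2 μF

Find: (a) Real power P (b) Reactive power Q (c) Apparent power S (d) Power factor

Step 1 — Angular frequency: ω = 2π·f = 2π·9290 = 5.837e+04 rad/s.
Step 2 — Component impedances:
  Z1: Z = R = 4070 Ω
  Z2: Z = 1/(jωC) = -j/(ω·C) = 0 - j1.241 Ω
  Z3: Z = 1/(jωC) = -j/(ω·C) = 0 - j32.51 Ω
  Z4: Z = 1/(jωC) = -j/(ω·C) = 0 - j5176 Ω
  Z5: Z = 1/(jωC) = -j/(ω·C) = 0 - j4.079 Ω
Step 3 — Bridge requires nodal analysis (the Z5 bridge couples midpoints C and D, so the two paths cannot be reduced to a simple series/parallel combination). Setting node B to ground and injecting 1 A at node A, the 3-node admittance system at A, C, D solves to V_A = Z_AB = 0.3288 - j37.82 Ω = 37.82∠-89.5° Ω.
Step 4 — Source phasor: V = 57.6∠-30.0° V = 49.88 - j28.8 V.
Step 5 — Current: I = V / Z = 0.7729 + j1.312 A = 1.523∠59.5° A.
Step 6 — Complex power: S = V·I* = 0.7626 - j87.72 VA.
Step 7 — Real power: P = Re(S) = 0.7626 W.
Step 8 — Reactive power: Q = Im(S) = -87.72 VAR.
Step 9 — Apparent power: |S| = 87.72 VA.
Step 10 — Power factor: PF = P/|S| = 0.008693 (leading).

(a) P = 0.7626 W  (b) Q = -87.72 VAR  (c) S = 87.72 VA  (d) PF = 0.008693 (leading)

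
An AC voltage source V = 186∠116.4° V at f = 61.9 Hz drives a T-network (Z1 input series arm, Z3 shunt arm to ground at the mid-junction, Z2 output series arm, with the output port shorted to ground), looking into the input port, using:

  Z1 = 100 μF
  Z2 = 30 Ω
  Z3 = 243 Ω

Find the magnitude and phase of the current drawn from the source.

Step 1 — Angular frequency: ω = 2π·f = 2π·61.9 = 388.9 rad/s.
Step 2 — Component impedances:
  Z1: Z = 1/(jωC) = -j/(ω·C) = 0 - j25.71 Ω
  Z2: Z = R = 30 Ω
  Z3: Z = R = 243 Ω
Step 3 — With the output port shorted to ground, the output series arm Z2 runs from the junction to ground; the shunt arm Z3 also runs from the junction to ground. They appear in parallel: Z3 || Z2 = 26.7 Ω.
Step 4 — Series with input arm Z1: Z_in = Z1 + (Z3 || Z2) = 26.7 - j25.71 Ω = 37.07∠-43.9° Ω.
Step 5 — Source phasor: V = 186∠116.4° V = -82.7 + j166.6 V.
Step 6 — Ohm's law: I = V / Z_total = (-82.7 + j166.6) / (26.7 - j25.71) = -4.724 + j1.69 A.
Step 7 — Convert to polar: |I| = 5.018 A, ∠I = 160.3°.

I = 5.018∠160.3° A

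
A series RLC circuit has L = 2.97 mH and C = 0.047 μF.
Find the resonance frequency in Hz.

Step 1 — Resonance condition Im(Z)=0 gives ω₀ = 1/√(LC).
Step 2 — ω₀ = 1/√(0.00297·4.7e-08) = 8.464e+04 rad/s.
Step 3 — f₀ = ω₀/(2π) = 1.347e+04 Hz.

f₀ = 1.347e+04 Hz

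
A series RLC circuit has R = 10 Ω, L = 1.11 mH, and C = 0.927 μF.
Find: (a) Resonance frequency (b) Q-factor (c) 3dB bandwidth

Step 1 — Resonance condition Im(Z)=0 gives ω₀ = 1/√(LC).
Step 2 — ω₀ = 1/√(0.00111·9.27e-07) = 3.117e+04 rad/s.
Step 3 — f₀ = ω₀/(2π) = 4962 Hz.
Step 4 — Series Q: Q = ω₀L/R = 3.117e+04·0.00111/10 = 3.46.
Step 5 — 3dB bandwidth: Δω = ω₀/Q = 9009 rad/s; BW = Δω/(2π) = 1434 Hz.

(a) f₀ = 4962 Hz  (b) Q = 3.46  (c) BW = 1434 Hz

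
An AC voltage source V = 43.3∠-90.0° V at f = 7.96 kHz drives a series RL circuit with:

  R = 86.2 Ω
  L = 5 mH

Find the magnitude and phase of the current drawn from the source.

Step 1 — Angular frequency: ω = 2π·f = 2π·7960 = 5.001e+04 rad/s.
Step 2 — Component impedances:
  R: Z = R = 86.2 Ω
  L: Z = jωL = j·5.001e+04·0.005 = 0 + j250.1 Ω
Step 3 — Series combination: Z_total = R + L = 86.2 + j250.1 Ω = 264.5∠71.0° Ω.
Step 4 — Source phasor: V = 43.3∠-90.0° V = 0 - j43.3 V.
Step 5 — Ohm's law: I = V / Z_total = (0 - j43.3) / (86.2 + j250.1) = -0.1548 - j0.05335 A.
Step 6 — Convert to polar: |I| = 0.1637 A, ∠I = -161.0°.

I = 0.1637∠-161.0° A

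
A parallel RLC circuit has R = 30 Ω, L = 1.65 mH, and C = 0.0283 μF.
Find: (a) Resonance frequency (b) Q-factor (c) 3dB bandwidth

Step 1 — Resonance: ω₀ = 1/√(LC) = 1/√(0.00165·2.83e-08) = 1.463e+05 rad/s.
Step 2 — f₀ = ω₀/(2π) = 2.329e+04 Hz.
Step 3 — Parallel Q: Q = R/(ω₀L) = 30/(1.463e+05·0.00165) = 0.1242.
Step 4 — Bandwidth: Δω = ω₀/Q = 1.178e+06 rad/s; BW = Δω/(2π) = 1.875e+05 Hz.

(a) f₀ = 2.329e+04 Hz  (b) Q = 0.1242  (c) BW = 1.875e+05 Hz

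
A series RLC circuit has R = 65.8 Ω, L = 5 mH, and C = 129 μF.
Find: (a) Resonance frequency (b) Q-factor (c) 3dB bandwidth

Step 1 — Resonance: ω₀ = 1/√(LC) = 1/√(0.005·0.000129) = 1245 rad/s.
Step 2 — f₀ = ω₀/(2π) = 198.2 Hz.
Step 3 — Series Q: Q = ω₀L/R = 1245·0.005/65.8 = 0.09462.
Step 4 — Bandwidth: Δω = ω₀/Q = 1.316e+04 rad/s; BW = Δω/(2π) = 2094 Hz.

(a) f₀ = 198.2 Hz  (b) Q = 0.09462  (c) BW = 2094 Hz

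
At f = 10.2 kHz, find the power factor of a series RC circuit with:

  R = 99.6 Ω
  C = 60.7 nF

Step 1 — Angular frequency: ω = 2π·f = 2π·1.02e+04 = 6.409e+04 rad/s.
Step 2 — Component impedances:
  R: Z = R = 99.6 Ω
  C: Z = 1/(jωC) = -j/(ω·C) = 0 - j257.1 Ω
Step 3 — Series combination: Z_total = R + C = 99.6 - j257.1 Ω = 275.7∠-68.8° Ω.
Step 4 — Power factor: PF = cos(φ) = Re(Z)/|Z| = 99.6/275.7 = 0.3613.
Step 5 — Type: Im(Z) = -257.1 ⇒ leading (phase φ = -68.8°).

PF = 0.3613 (leading, φ = -68.8°)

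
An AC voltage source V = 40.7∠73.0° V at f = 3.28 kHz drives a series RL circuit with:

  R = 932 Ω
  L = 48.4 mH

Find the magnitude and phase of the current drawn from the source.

Step 1 — Angular frequency: ω = 2π·f = 2π·3280 = 2.061e+04 rad/s.
Step 2 — Component impedances:
  R: Z = R = 932 Ω
  L: Z = jωL = j·2.061e+04·0.0484 = 0 + j997.5 Ω
Step 3 — Series combination: Z_total = R + L = 932 + j997.5 Ω = 1365∠46.9° Ω.
Step 4 — Source phasor: V = 40.7∠73.0° V = 11.9 + j38.92 V.
Step 5 — Ohm's law: I = V / Z_total = (11.9 + j38.92) / (932 + j997.5) = 0.02678 + j0.0131 A.
Step 6 — Convert to polar: |I| = 0.02981 A, ∠I = 26.1°.

I = 0.02981∠26.1° A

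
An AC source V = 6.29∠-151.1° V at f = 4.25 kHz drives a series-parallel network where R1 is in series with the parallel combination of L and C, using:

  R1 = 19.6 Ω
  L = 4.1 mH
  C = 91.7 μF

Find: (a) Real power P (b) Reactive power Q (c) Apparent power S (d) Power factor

Step 1 — Angular frequency: ω = 2π·f = 2π·4250 = 2.67e+04 rad/s.
Step 2 — Component impedances:
  R1: Z = R = 19.6 Ω
  L: Z = jωL = j·2.67e+04·0.0041 = 0 + j109.5 Ω
  C: Z = 1/(jωC) = -j/(ω·C) = 0 - j0.4084 Ω
Step 3 — Parallel branch: L || C = 1/(1/L + 1/C) = 0 - j0.4099 Ω.
Step 4 — Series with R1: Z_total = R1 + (L || C) = 19.6 - j0.4099 Ω = 19.6∠-1.2° Ω.
Step 5 — Source phasor: V = 6.29∠-151.1° V = -5.507 - j3.04 V.
Step 6 — Current: I = V / Z = -0.2776 - j0.1609 A = 0.3208∠-149.9° A.
Step 7 — Complex power: S = V·I* = 2.018 - j0.0422 VA.
Step 8 — Real power: P = Re(S) = 2.018 W.
Step 9 — Reactive power: Q = Im(S) = -0.0422 VAR.
Step 10 — Apparent power: |S| = 2.018 VA.
Step 11 — Power factor: PF = P/|S| = 0.9998 (leading).

(a) P = 2.018 W  (b) Q = -0.0422 VAR  (c) S = 2.018 VA  (d) PF = 0.9998 (leading)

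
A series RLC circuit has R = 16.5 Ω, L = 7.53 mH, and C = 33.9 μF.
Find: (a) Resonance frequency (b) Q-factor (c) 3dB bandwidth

Step 1 — Resonance: ω₀ = 1/√(LC) = 1/√(0.00753·3.39e-05) = 1979 rad/s.
Step 2 — f₀ = ω₀/(2π) = 315 Hz.
Step 3 — Series Q: Q = ω₀L/R = 1979·0.00753/16.5 = 0.9033.
Step 4 — Bandwidth: Δω = ω₀/Q = 2191 rad/s; BW = Δω/(2π) = 348.7 Hz.

(a) f₀ = 315 Hz  (b) Q = 0.9033  (c) BW = 348.7 Hz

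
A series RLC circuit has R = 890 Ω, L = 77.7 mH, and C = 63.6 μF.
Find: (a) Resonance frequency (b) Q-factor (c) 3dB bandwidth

Step 1 — Resonance: ω₀ = 1/√(LC) = 1/√(0.0777·6.36e-05) = 449.8 rad/s.
Step 2 — f₀ = ω₀/(2π) = 71.59 Hz.
Step 3 — Series Q: Q = ω₀L/R = 449.8·0.0777/890 = 0.03927.
Step 4 — Bandwidth: Δω = ω₀/Q = 1.145e+04 rad/s; BW = Δω/(2π) = 1823 Hz.

(a) f₀ = 71.59 Hz  (b) Q = 0.03927  (c) BW = 1823 Hz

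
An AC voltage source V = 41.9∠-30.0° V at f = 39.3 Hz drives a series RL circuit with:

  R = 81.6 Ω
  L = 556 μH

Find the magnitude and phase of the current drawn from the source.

Step 1 — Angular frequency: ω = 2π·f = 2π·39.3 = 246.9 rad/s.
Step 2 — Component impedances:
  R: Z = R = 81.6 Ω
  L: Z = jωL = j·246.9·0.000556 = 0 + j0.1373 Ω
Step 3 — Series combination: Z_total = R + L = 81.6 + j0.1373 Ω = 81.6∠0.1° Ω.
Step 4 — Source phasor: V = 41.9∠-30.0° V = 36.29 - j20.95 V.
Step 5 — Ohm's law: I = V / Z_total = (36.29 - j20.95) / (81.6 + j0.1373) = 0.4443 - j0.2575 A.
Step 6 — Convert to polar: |I| = 0.5135 A, ∠I = -30.1°.

I = 0.5135∠-30.1° A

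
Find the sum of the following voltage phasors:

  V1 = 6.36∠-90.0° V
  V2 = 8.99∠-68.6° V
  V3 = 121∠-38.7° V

Step 1 — Convert each phasor to rectangular form:
  V1 = 6.36·(cos(-90.0°) + j·sin(-90.0°)) = 0 - j6.36 V
  V2 = 8.99·(cos(-68.6°) + j·sin(-68.6°)) = 3.28 - j8.37 V
  V3 = 121·(cos(-38.7°) + j·sin(-38.7°)) = 94.43 - j75.65 V
Step 2 — Sum components: V_total = 97.71 - j90.38 V.
Step 3 — Convert to polar: |V_total| = 133.1 V, ∠V_total = -42.8°.

V_total = 133.1∠-42.8° V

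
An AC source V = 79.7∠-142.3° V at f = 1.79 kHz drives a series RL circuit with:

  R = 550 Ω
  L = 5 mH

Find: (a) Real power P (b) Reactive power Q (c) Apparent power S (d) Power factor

Step 1 — Angular frequency: ω = 2π·f = 2π·1790 = 1.125e+04 rad/s.
Step 2 — Component impedances:
  R: Z = R = 550 Ω
  L: Z = jωL = j·1.125e+04·0.005 = 0 + j56.23 Ω
Step 3 — Series combination: Z_total = R + L = 550 + j56.23 Ω = 552.9∠5.8° Ω.
Step 4 — Source phasor: V = 79.7∠-142.3° V = -63.06 - j48.74 V.
Step 5 — Current: I = V / Z = -0.1224 - j0.0761 A = 0.1442∠-148.1° A.
Step 6 — Complex power: S = V·I* = 11.43 + j1.169 VA.
Step 7 — Real power: P = Re(S) = 11.43 W.
Step 8 — Reactive power: Q = Im(S) = 1.169 VAR.
Step 9 — Apparent power: |S| = 11.49 VA.
Step 10 — Power factor: PF = P/|S| = 0.9948 (lagging).

(a) P = 11.43 W  (b) Q = 1.169 VAR  (c) S = 11.49 VA  (d) PF = 0.9948 (lagging)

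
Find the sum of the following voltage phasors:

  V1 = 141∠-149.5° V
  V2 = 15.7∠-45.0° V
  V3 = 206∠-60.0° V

Step 1 — Convert each phasor to rectangular form:
  V1 = 141·(cos(-149.5°) + j·sin(-149.5°)) = -121.5 - j71.56 V
  V2 = 15.7·(cos(-45.0°) + j·sin(-45.0°)) = 11.1 - j11.1 V
  V3 = 206·(cos(-60.0°) + j·sin(-60.0°)) = 103 - j178.4 V
Step 2 — Sum components: V_total = -7.388 - j261.1 V.
Step 3 — Convert to polar: |V_total| = 261.2 V, ∠V_total = -91.6°.

V_total = 261.2∠-91.6° V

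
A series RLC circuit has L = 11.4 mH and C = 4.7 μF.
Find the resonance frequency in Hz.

Step 1 — Resonance condition Im(Z)=0 gives ω₀ = 1/√(LC).
Step 2 — ω₀ = 1/√(0.0114·4.7e-06) = 4320 rad/s.
Step 3 — f₀ = ω₀/(2π) = 687.6 Hz.

f₀ = 687.6 Hz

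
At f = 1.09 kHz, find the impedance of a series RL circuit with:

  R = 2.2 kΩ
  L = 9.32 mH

Step 1 — Angular frequency: ω = 2π·f = 2π·1090 = 6849 rad/s.
Step 2 — Component impedances:
  R: Z = R = 2200 Ω
  L: Z = jωL = j·6849·0.00932 = 0 + j63.83 Ω
Step 3 — Series combination: Z_total = R + L = 2200 + j63.83 Ω = 2201∠1.7° Ω.

Z = 2200 + j63.83 Ω = 2201∠1.7° Ω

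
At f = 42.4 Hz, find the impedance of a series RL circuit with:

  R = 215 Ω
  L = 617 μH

Step 1 — Angular frequency: ω = 2π·f = 2π·42.4 = 266.4 rad/s.
Step 2 — Component impedances:
  R: Z = R = 215 Ω
  L: Z = jωL = j·266.4·0.000617 = 0 + j0.1644 Ω
Step 3 — Series combination: Z_total = R + L = 215 + j0.1644 Ω = 215∠0.0° Ω.

Z = 215 + j0.1644 Ω = 215∠0.0° Ω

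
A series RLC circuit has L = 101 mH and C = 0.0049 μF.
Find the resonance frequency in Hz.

Step 1 — Resonance condition Im(Z)=0 gives ω₀ = 1/√(LC).
Step 2 — ω₀ = 1/√(0.101·4.9e-09) = 4.495e+04 rad/s.
Step 3 — f₀ = ω₀/(2π) = 7154 Hz.

f₀ = 7154 Hz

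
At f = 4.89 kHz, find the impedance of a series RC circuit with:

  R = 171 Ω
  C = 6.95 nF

Step 1 — Angular frequency: ω = 2π·f = 2π·4890 = 3.072e+04 rad/s.
Step 2 — Component impedances:
  R: Z = R = 171 Ω
  C: Z = 1/(jωC) = -j/(ω·C) = 0 - j4683 Ω
Step 3 — Series combination: Z_total = R + C = 171 - j4683 Ω = 4686∠-87.9° Ω.

Z = 171 - j4683 Ω = 4686∠-87.9° Ω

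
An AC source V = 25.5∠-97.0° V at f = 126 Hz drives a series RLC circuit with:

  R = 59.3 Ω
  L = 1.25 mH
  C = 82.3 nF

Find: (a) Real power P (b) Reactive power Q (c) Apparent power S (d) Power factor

Step 1 — Angular frequency: ω = 2π·f = 2π·126 = 791.7 rad/s.
Step 2 — Component impedances:
  R: Z = R = 59.3 Ω
  L: Z = jωL = j·791.7·0.00125 = 0 + j0.9896 Ω
  C: Z = 1/(jωC) = -j/(ω·C) = 0 - j1.535e+04 Ω
Step 3 — Series combination: Z_total = R + L + C = 59.3 - j1.535e+04 Ω = 1.535e+04∠-89.8° Ω.
Step 4 — Source phasor: V = 25.5∠-97.0° V = -3.108 - j25.31 V.
Step 5 — Current: I = V / Z = 0.001648 - j0.0002089 A = 0.001662∠-7.2° A.
Step 6 — Complex power: S = V·I* = 0.0001637 - j0.04237 VA.
Step 7 — Real power: P = Re(S) = 0.0001637 W.
Step 8 — Reactive power: Q = Im(S) = -0.04237 VAR.
Step 9 — Apparent power: |S| = 0.04237 VA.
Step 10 — Power factor: PF = P/|S| = 0.003864 (leading).

(a) P = 0.0001637 W  (b) Q = -0.04237 VAR  (c) S = 0.04237 VA  (d) PF = 0.003864 (leading)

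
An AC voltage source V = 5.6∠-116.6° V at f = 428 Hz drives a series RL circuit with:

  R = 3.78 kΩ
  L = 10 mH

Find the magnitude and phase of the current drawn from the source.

Step 1 — Angular frequency: ω = 2π·f = 2π·428 = 2689 rad/s.
Step 2 — Component impedances:
  R: Z = R = 3780 Ω
  L: Z = jωL = j·2689·0.01 = 0 + j26.89 Ω
Step 3 — Series combination: Z_total = R + L = 3780 + j26.89 Ω = 3780∠0.4° Ω.
Step 4 — Source phasor: V = 5.6∠-116.6° V = -2.507 - j5.007 V.
Step 5 — Ohm's law: I = V / Z_total = (-2.507 - j5.007) / (3780 + j26.89) = -0.0006727 - j0.00132 A.
Step 6 — Convert to polar: |I| = 0.001481 A, ∠I = -117.0°.

I = 0.001481∠-117.0° A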